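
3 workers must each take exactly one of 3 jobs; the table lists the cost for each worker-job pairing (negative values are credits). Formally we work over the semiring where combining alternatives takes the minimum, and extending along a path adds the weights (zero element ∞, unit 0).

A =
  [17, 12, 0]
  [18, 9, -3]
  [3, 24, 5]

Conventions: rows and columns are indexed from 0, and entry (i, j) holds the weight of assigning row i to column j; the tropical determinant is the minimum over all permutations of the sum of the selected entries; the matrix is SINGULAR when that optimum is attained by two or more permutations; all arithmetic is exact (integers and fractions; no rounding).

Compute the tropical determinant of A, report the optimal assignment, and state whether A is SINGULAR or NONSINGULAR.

σ = (0, 1, 2): 17 + 9 + 5 = 31
σ = (0, 2, 1): 17 + (-3) + 24 = 38
σ = (1, 0, 2): 12 + 18 + 5 = 35
σ = (1, 2, 0): 12 + (-3) + 3 = 12
σ = (2, 0, 1): 0 + 18 + 24 = 42
σ = (2, 1, 0): 0 + 9 + 3 = 12
Optimal value attained by: σ = (1, 2, 0).
Answer: det⊕(A) = 12; verdict: SINGULAR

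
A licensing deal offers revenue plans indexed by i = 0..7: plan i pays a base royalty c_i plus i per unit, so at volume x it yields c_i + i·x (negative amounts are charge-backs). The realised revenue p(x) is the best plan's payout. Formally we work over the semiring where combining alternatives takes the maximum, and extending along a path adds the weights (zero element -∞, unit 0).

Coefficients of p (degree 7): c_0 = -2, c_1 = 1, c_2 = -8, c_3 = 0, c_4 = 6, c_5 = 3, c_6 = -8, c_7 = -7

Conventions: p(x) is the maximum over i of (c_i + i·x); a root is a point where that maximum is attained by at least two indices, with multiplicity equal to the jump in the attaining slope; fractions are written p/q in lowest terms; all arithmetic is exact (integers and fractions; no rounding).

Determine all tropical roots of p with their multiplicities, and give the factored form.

hull edge (i=0, c=-2) to (i=1, c=1): slope 3, span 1
hull edge (i=1, c=1) to (i=4, c=6): slope 5/3, span 3
hull edge (i=4, c=6) to (i=5, c=3): slope -3, span 1
hull edge (i=5, c=3) to (i=7, c=-7): slope -5, span 2
Factored form: p(x) = -7 ⊗ (x ⊕ (-3)) ⊗ (x ⊕ (-5/3)) ⊗ (x ⊕ (-5/3)) ⊗ (x ⊕ (-5/3)) ⊗ (x ⊕ 3) ⊗ (x ⊕ 5) ⊗ (x ⊕ 5)
Answer: roots = -3 (mult 1), -5/3 (mult 3), 3 (mult 1), 5 (mult 2)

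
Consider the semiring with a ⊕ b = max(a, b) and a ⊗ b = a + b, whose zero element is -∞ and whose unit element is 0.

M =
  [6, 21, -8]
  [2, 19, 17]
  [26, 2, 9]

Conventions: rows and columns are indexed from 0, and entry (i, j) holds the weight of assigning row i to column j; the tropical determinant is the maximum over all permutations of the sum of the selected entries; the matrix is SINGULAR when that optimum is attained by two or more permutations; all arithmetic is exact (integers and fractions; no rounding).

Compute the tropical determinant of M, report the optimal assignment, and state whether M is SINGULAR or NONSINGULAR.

σ = (0, 1, 2): 6 + 19 + 9 = 34
σ = (0, 2, 1): 6 + 17 + 2 = 25
σ = (1, 0, 2): 21 + 2 + 9 = 32
σ = (1, 2, 0): 21 + 17 + 26 = 64
σ = (2, 0, 1): (-8) + 2 + 2 = -4
σ = (2, 1, 0): (-8) + 19 + 26 = 37
Optimal value attained by: σ = (1, 2, 0).
Answer: det⊕(M) = 64; verdict: NONSINGULAR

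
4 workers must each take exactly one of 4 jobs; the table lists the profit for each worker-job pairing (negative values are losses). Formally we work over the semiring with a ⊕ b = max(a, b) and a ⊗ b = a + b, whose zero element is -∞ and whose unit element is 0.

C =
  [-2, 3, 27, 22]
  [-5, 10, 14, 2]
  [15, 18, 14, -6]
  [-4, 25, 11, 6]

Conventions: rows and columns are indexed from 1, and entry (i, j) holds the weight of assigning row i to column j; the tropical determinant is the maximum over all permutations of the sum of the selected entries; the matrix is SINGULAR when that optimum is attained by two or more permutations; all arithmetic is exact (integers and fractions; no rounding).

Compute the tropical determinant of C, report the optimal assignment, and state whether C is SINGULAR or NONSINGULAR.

σ = (1, 2, 3, 4): (-2) + 10 + 14 + 6 = 28
σ = (1, 2, 4, 3): (-2) + 10 + (-6) + 11 = 13
σ = (1, 3, 2, 4): (-2) + 14 + 18 + 6 = 36
σ = (1, 3, 4, 2): (-2) + 14 + (-6) + 25 = 31
σ = (1, 4, 2, 3): (-2) + 2 + 18 + 11 = 29
σ = (1, 4, 3, 2): (-2) + 2 + 14 + 25 = 39
σ = (2, 1, 3, 4): 3 + (-5) + 14 + 6 = 18
σ = (2, 1, 4, 3): 3 + (-5) + (-6) + 11 = 3
σ = (2, 3, 1, 4): 3 + 14 + 15 + 6 = 38
σ = (2, 3, 4, 1): 3 + 14 + (-6) + (-4) = 7
σ = (2, 4, 1, 3): 3 + 2 + 15 + 11 = 31
σ = (2, 4, 3, 1): 3 + 2 + 14 + (-4) = 15
σ = (3, 1, 2, 4): 27 + (-5) + 18 + 6 = 46
σ = (3, 1, 4, 2): 27 + (-5) + (-6) + 25 = 41
σ = (3, 2, 1, 4): 27 + 10 + 15 + 6 = 58
σ = (3, 2, 4, 1): 27 + 10 + (-6) + (-4) = 27
σ = (3, 4, 1, 2): 27 + 2 + 15 + 25 = 69
σ = (3, 4, 2, 1): 27 + 2 + 18 + (-4) = 43
σ = (4, 1, 2, 3): 22 + (-5) + 18 + 11 = 46
σ = (4, 1, 3, 2): 22 + (-5) + 14 + 25 = 56
σ = (4, 2, 1, 3): 22 + 10 + 15 + 11 = 58
σ = (4, 2, 3, 1): 22 + 10 + 14 + (-4) = 42
σ = (4, 3, 1, 2): 22 + 14 + 15 + 25 = 76
σ = (4, 3, 2, 1): 22 + 14 + 18 + (-4) = 50
Optimal value attained by: σ = (4, 3, 1, 2).
Answer: det⊕(C) = 76; verdict: NONSINGULAR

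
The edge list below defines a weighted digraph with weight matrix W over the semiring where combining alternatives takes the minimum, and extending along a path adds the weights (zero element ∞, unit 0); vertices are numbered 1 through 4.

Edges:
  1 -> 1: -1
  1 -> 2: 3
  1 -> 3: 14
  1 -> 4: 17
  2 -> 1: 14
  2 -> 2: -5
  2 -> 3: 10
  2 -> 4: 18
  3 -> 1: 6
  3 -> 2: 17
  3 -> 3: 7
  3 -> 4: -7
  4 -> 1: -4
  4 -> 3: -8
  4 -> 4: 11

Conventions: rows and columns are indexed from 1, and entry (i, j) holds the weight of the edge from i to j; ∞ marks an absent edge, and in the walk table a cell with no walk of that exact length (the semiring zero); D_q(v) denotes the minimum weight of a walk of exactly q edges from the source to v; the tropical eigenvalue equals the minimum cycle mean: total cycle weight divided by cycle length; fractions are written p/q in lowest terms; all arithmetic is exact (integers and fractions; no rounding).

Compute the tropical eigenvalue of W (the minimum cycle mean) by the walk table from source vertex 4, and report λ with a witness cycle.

q=0: [∞, ∞, ∞, 0]
q=1: [-4, ∞, -8, 11]
q=2: [-5, -1, -1, -15]
q=3: [-19, -6, -23, -8]
q=4: [-20, -16, -16, -30]
Optimal cycle mean attained by: cycle 3->4->3, total (-7) + (-8), length 2.
Answer: λ = -15/2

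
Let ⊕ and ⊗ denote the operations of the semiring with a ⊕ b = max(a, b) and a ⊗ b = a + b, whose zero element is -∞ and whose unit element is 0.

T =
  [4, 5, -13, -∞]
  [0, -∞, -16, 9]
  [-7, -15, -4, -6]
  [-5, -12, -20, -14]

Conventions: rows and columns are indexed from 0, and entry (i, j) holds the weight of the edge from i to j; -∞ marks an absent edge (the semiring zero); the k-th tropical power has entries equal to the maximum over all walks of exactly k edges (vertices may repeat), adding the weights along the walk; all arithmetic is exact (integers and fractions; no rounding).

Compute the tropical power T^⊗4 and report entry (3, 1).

T^⊗2:
  [8, 9, -9, 14]
  [4, 5, -11, -5]
  [-3, -2, -8, -6]
  [-1, 0, -18, -3]
T^⊗3:
  [12, 13, -5, 18]
  [8, 9, -9, 14]
  [1, 2, -12, 7]
  [3, 4, -14, 9]
T^⊗4:
  [16, 17, -1, 22]
  [12, 13, -5, 18]
  [5, 6, -12, 11]
  [7, 8, -10, 13]
Key observation: the optimum is the walk 3->0->0->0->1, with weight (-5) + 4 + 4 + 5 = 8.
Optimal value attained by: walk 3->0->0->0->1.
Answer: (T^⊗4)[3][1] = 8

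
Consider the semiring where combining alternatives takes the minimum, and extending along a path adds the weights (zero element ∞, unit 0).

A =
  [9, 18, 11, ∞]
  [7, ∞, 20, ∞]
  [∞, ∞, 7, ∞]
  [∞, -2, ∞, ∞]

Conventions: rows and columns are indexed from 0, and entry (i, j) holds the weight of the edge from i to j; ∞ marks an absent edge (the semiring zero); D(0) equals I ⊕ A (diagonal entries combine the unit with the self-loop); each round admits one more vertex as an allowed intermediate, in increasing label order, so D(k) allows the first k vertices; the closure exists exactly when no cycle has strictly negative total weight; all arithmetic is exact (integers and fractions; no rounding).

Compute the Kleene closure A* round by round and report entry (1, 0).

D(0):
  [0, 18, 11, ∞]
  [7, 0, 20, ∞]
  [∞, ∞, 0, ∞]
  [∞, -2, ∞, 0]
D(1):
  [0, 18, 11, ∞]
  [7, 0, 18, ∞]
  [∞, ∞, 0, ∞]
  [∞, -2, ∞, 0]
D(2):
  [0, 18, 11, ∞]
  [7, 0, 18, ∞]
  [∞, ∞, 0, ∞]
  [5, -2, 16, 0]
D(3):
  [0, 18, 11, ∞]
  [7, 0, 18, ∞]
  [∞, ∞, 0, ∞]
  [5, -2, 16, 0]
D(4):
  [0, 18, 11, ∞]
  [7, 0, 18, ∞]
  [∞, ∞, 0, ∞]
  [5, -2, 16, 0]
Answer: A*[1][0] = 7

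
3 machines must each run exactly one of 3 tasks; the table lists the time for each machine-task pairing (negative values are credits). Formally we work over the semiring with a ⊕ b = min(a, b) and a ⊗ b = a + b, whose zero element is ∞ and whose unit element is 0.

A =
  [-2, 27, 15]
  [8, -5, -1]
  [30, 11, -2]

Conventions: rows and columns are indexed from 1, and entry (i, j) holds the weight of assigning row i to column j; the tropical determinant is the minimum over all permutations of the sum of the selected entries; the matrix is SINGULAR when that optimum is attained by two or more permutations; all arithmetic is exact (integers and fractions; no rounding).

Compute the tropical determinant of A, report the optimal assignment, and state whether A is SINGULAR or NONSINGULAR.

σ = (1, 2, 3): (-2) + (-5) + (-2) = -9
σ = (1, 3, 2): (-2) + (-1) + 11 = 8
σ = (2, 1, 3): 27 + 8 + (-2) = 33
σ = (2, 3, 1): 27 + (-1) + 30 = 56
σ = (3, 1, 2): 15 + 8 + 11 = 34
σ = (3, 2, 1): 15 + (-5) + 30 = 40
Optimal value attained by: σ = (1, 2, 3).
Answer: det⊕(A) = -9; verdict: NONSINGULAR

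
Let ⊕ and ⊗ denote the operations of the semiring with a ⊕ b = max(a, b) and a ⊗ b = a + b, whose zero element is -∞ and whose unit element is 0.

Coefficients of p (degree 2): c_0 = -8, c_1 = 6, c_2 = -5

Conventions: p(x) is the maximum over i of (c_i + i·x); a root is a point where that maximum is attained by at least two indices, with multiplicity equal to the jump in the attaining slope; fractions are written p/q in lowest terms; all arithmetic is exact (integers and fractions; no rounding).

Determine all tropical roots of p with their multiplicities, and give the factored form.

hull edge (i=0, c=-8) to (i=1, c=6): slope 14, span 1
hull edge (i=1, c=6) to (i=2, c=-5): slope -11, span 1
Factored form: p(x) = -5 ⊗ (x ⊕ (-14)) ⊗ (x ⊕ 11)
Answer: roots = -14 (mult 1), 11 (mult 1)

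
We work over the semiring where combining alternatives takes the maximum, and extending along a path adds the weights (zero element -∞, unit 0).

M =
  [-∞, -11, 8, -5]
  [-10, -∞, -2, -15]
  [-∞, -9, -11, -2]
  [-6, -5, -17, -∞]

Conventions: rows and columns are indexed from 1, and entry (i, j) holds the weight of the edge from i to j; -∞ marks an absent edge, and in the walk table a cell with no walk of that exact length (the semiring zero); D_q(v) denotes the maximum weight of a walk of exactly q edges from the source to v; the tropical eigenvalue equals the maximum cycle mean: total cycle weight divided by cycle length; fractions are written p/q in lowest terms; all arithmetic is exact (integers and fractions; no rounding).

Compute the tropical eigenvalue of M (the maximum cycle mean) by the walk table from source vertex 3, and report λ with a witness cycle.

q=0: [-∞, -∞, 0, -∞]
q=1: [-∞, -9, -11, -2]
q=2: [-8, -7, -11, -13]
q=3: [-17, -18, 0, -13]
q=4: [-19, -9, -9, -2]
Optimal cycle mean attained by: cycle 1->3->4->1, total 8 + (-2) + (-6), length 3.
Answer: λ = 0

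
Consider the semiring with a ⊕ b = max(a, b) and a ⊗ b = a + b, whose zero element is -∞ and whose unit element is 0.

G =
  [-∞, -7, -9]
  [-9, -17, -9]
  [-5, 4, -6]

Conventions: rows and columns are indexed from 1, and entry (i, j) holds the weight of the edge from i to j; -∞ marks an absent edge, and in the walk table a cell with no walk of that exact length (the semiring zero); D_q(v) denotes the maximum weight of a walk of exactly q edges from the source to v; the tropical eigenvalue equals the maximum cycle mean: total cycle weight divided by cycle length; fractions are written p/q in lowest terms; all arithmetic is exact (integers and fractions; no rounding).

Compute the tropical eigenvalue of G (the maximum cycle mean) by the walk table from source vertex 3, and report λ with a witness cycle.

q=0: [-∞, -∞, 0]
q=1: [-5, 4, -6]
q=2: [-5, -2, -5]
q=3: [-10, -1, -11]
Optimal cycle mean attained by: cycle 2->3->2, total (-9) + 4, length 2.
Answer: λ = -5/2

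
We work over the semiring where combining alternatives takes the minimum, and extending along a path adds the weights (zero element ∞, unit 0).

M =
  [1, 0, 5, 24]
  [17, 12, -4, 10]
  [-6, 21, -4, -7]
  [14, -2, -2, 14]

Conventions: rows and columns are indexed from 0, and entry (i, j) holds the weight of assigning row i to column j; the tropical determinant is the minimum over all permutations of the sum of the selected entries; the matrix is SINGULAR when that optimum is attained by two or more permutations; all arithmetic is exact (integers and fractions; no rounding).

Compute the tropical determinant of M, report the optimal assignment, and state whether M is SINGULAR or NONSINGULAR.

σ = (0, 1, 2, 3): 1 + 12 + (-4) + 14 = 23
σ = (0, 1, 3, 2): 1 + 12 + (-7) + (-2) = 4
σ = (0, 2, 1, 3): 1 + (-4) + 21 + 14 = 32
σ = (0, 2, 3, 1): 1 + (-4) + (-7) + (-2) = -12
σ = (0, 3, 1, 2): 1 + 10 + 21 + (-2) = 30
σ = (0, 3, 2, 1): 1 + 10 + (-4) + (-2) = 5
σ = (1, 0, 2, 3): 0 + 17 + (-4) + 14 = 27
σ = (1, 0, 3, 2): 0 + 17 + (-7) + (-2) = 8
σ = (1, 2, 0, 3): 0 + (-4) + (-6) + 14 = 4
σ = (1, 2, 3, 0): 0 + (-4) + (-7) + 14 = 3
σ = (1, 3, 0, 2): 0 + 10 + (-6) + (-2) = 2
σ = (1, 3, 2, 0): 0 + 10 + (-4) + 14 = 20
σ = (2, 0, 1, 3): 5 + 17 + 21 + 14 = 57
σ = (2, 0, 3, 1): 5 + 17 + (-7) + (-2) = 13
σ = (2, 1, 0, 3): 5 + 12 + (-6) + 14 = 25
σ = (2, 1, 3, 0): 5 + 12 + (-7) + 14 = 24
σ = (2, 3, 0, 1): 5 + 10 + (-6) + (-2) = 7
σ = (2, 3, 1, 0): 5 + 10 + 21 + 14 = 50
σ = (3, 0, 1, 2): 24 + 17 + 21 + (-2) = 60
σ = (3, 0, 2, 1): 24 + 17 + (-4) + (-2) = 35
σ = (3, 1, 0, 2): 24 + 12 + (-6) + (-2) = 28
σ = (3, 1, 2, 0): 24 + 12 + (-4) + 14 = 46
σ = (3, 2, 0, 1): 24 + (-4) + (-6) + (-2) = 12
σ = (3, 2, 1, 0): 24 + (-4) + 21 + 14 = 55
Optimal value attained by: σ = (0, 2, 3, 1).
Answer: det⊕(M) = -12; verdict: NONSINGULAR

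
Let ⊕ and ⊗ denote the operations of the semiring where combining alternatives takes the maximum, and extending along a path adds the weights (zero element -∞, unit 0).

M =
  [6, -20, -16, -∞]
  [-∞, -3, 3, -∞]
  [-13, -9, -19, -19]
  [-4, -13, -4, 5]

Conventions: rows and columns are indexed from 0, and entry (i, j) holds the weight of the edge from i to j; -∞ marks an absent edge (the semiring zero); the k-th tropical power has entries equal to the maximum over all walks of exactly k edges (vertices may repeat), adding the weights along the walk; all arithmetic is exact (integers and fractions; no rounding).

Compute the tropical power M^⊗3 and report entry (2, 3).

M^⊗2:
  [12, -14, -10, -35]
  [-10, -6, 0, -16]
  [-7, -12, -6, -14]
  [2, -8, 1, 10]
M^⊗3:
  [18, -8, -4, -29]
  [-4, -9, -3, -11]
  [-1, -15, -9, -9]
  [8, -3, 6, 15]
Key observation: the optimum is the walk 2->3->3->3, with weight (-19) + 5 + 5 = -9.
Optimal value attained by: walk 2->3->3->3.
Answer: (M^⊗3)[2][3] = -9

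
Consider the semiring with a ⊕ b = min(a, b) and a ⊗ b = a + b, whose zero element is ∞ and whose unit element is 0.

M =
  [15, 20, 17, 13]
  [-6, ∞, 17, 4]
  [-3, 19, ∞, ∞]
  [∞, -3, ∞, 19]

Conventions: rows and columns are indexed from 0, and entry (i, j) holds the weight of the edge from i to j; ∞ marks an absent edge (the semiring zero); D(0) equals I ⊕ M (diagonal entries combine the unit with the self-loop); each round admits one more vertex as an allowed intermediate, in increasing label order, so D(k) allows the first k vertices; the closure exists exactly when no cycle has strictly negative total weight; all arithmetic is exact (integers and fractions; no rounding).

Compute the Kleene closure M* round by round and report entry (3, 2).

D(0):
  [0, 20, 17, 13]
  [-6, 0, 17, 4]
  [-3, 19, 0, ∞]
  [∞, -3, ∞, 0]
D(1):
  [0, 20, 17, 13]
  [-6, 0, 11, 4]
  [-3, 17, 0, 10]
  [∞, -3, ∞, 0]
D(2):
  [0, 20, 17, 13]
  [-6, 0, 11, 4]
  [-3, 17, 0, 10]
  [-9, -3, 8, 0]
D(3):
  [0, 20, 17, 13]
  [-6, 0, 11, 4]
  [-3, 17, 0, 10]
  [-9, -3, 8, 0]
D(4):
  [0, 10, 17, 13]
  [-6, 0, 11, 4]
  [-3, 7, 0, 10]
  [-9, -3, 8, 0]
Answer: M*[3][2] = 8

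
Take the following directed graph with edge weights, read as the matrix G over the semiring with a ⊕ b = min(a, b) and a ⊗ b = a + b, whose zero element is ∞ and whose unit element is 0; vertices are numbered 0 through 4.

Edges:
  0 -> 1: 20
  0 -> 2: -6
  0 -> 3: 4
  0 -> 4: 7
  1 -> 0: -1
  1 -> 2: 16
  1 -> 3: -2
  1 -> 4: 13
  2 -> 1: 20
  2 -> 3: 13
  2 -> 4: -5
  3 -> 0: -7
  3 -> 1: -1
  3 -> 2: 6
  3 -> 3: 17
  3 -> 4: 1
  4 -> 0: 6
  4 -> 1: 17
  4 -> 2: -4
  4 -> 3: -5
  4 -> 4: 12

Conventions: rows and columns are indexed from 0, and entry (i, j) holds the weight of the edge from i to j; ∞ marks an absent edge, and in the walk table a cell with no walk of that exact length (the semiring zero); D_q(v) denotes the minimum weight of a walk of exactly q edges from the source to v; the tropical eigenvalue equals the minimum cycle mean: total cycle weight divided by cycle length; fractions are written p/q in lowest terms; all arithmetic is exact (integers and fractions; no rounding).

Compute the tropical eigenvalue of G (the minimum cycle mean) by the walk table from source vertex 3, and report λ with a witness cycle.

q=0: [∞, ∞, ∞, 0, ∞]
q=1: [-7, -1, 6, 17, 1]
q=2: [-2, 13, -13, -4, 0]
q=3: [-11, -5, -8, -5, -18]
q=4: [-12, -6, -22, -23, -13]
q=5: [-30, -24, -18, -18, -27]
Optimal cycle mean attained by: cycle 0->2->4->3->0, total (-6) + (-5) + (-5) + (-7), length 4.
Answer: λ = -23/4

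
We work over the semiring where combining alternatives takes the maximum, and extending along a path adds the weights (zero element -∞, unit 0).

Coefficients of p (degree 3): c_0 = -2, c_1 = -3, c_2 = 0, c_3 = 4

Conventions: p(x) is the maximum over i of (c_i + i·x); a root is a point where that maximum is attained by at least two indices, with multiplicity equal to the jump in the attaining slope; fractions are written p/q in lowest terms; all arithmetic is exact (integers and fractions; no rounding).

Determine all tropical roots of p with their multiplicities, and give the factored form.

hull edge (i=0, c=-2) to (i=3, c=4): slope 2, span 3
Factored form: p(x) = 4 ⊗ (x ⊕ (-2)) ⊗ (x ⊕ (-2)) ⊗ (x ⊕ (-2))
Answer: roots = -2 (mult 3)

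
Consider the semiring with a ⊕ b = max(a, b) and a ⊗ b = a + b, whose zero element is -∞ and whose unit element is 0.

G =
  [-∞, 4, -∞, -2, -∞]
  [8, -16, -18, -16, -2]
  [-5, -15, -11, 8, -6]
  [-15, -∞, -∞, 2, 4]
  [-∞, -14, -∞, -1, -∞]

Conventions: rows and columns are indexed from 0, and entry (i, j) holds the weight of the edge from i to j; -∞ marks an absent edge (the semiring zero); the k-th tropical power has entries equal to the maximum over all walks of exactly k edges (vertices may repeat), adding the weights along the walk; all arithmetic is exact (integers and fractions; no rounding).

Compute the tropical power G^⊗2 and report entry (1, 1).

G^⊗2:
  [12, -12, -14, 0, 2]
  [-8, 12, -29, 6, -12]
  [-7, -1, -22, 10, 12]
  [-13, -10, -∞, 4, 6]
  [-6, -30, -32, 1, 3]
Key observation: the optimum is the walk 1->0->1, with weight 8 + 4 = 12.
Optimal value attained by: walk 1->0->1.
Answer: (G^⊗2)[1][1] = 12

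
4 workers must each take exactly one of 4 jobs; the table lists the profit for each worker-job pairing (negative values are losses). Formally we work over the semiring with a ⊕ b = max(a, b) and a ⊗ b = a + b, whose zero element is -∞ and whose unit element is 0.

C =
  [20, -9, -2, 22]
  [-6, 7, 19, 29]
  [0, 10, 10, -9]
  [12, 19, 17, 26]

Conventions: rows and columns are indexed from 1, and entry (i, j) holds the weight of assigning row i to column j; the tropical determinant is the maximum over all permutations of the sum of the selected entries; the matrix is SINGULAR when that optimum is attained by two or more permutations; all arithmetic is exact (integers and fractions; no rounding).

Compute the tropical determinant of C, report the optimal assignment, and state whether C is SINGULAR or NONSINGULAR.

σ = (1, 2, 3, 4): 20 + 7 + 10 + 26 = 63
σ = (1, 2, 4, 3): 20 + 7 + (-9) + 17 = 35
σ = (1, 3, 2, 4): 20 + 19 + 10 + 26 = 75
σ = (1, 3, 4, 2): 20 + 19 + (-9) + 19 = 49
σ = (1, 4, 2, 3): 20 + 29 + 10 + 17 = 76
σ = (1, 4, 3, 2): 20 + 29 + 10 + 19 = 78
σ = (2, 1, 3, 4): (-9) + (-6) + 10 + 26 = 21
σ = (2, 1, 4, 3): (-9) + (-6) + (-9) + 17 = -7
σ = (2, 3, 1, 4): (-9) + 19 + 0 + 26 = 36
σ = (2, 3, 4, 1): (-9) + 19 + (-9) + 12 = 13
σ = (2, 4, 1, 3): (-9) + 29 + 0 + 17 = 37
σ = (2, 4, 3, 1): (-9) + 29 + 10 + 12 = 42
σ = (3, 1, 2, 4): (-2) + (-6) + 10 + 26 = 28
σ = (3, 1, 4, 2): (-2) + (-6) + (-9) + 19 = 2
σ = (3, 2, 1, 4): (-2) + 7 + 0 + 26 = 31
σ = (3, 2, 4, 1): (-2) + 7 + (-9) + 12 = 8
σ = (3, 4, 1, 2): (-2) + 29 + 0 + 19 = 46
σ = (3, 4, 2, 1): (-2) + 29 + 10 + 12 = 49
σ = (4, 1, 2, 3): 22 + (-6) + 10 + 17 = 43
σ = (4, 1, 3, 2): 22 + (-6) + 10 + 19 = 45
σ = (4, 2, 1, 3): 22 + 7 + 0 + 17 = 46
σ = (4, 2, 3, 1): 22 + 7 + 10 + 12 = 51
σ = (4, 3, 1, 2): 22 + 19 + 0 + 19 = 60
σ = (4, 3, 2, 1): 22 + 19 + 10 + 12 = 63
Optimal value attained by: σ = (1, 4, 3, 2).
Answer: det⊕(C) = 78; verdict: NONSINGULAR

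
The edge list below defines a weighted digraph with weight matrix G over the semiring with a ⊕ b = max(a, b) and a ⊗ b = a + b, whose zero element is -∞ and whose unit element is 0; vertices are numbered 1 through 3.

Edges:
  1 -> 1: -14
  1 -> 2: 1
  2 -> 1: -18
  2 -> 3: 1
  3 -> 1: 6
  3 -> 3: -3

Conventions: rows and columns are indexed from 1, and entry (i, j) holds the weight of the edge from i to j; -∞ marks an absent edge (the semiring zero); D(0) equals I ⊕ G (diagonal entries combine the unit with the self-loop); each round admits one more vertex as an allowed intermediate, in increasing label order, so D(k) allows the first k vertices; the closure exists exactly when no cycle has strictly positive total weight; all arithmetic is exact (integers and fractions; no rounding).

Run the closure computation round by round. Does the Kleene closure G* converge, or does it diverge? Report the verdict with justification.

D(0):
  [0, 1, -∞]
  [-18, 0, 1]
  [6, -∞, 0]
D(1):
  [0, 1, -∞]
  [-18, 0, 1]
  [6, 7, 0]
Detection: at round 2, diagonal entry (3, 3) turns strictly positive.
Key observation: the cycle 3->1->2->3 has total weight 6 + 1 + 1, which is strictly positive.
Answer: DIVERGES — positive cycle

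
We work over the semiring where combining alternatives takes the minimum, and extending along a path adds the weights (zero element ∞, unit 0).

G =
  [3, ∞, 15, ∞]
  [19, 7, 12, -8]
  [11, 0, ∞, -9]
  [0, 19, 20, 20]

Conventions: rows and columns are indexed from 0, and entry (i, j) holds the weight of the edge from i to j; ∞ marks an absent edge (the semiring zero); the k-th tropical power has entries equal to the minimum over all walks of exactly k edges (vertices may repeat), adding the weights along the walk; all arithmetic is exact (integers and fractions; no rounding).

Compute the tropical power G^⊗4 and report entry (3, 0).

G^⊗2:
  [6, 15, 18, 6]
  [-8, 11, 12, -1]
  [-9, 7, 11, -8]
  [3, 20, 15, 11]
G^⊗3:
  [6, 18, 21, 7]
  [-5, 12, 7, 3]
  [-8, 11, 6, -1]
  [6, 15, 18, 6]
G^⊗4:
  [7, 21, 21, 10]
  [-2, 7, 10, -2]
  [-5, 6, 7, -3]
  [6, 18, 21, 7]
Key observation: the optimum is the walk 3->0->2->3->0, with weight 0 + 15 + (-9) + 0 = 6.
Optimal value attained by: walk 3->0->2->3->0.
Answer: (G^⊗4)[3][0] = 6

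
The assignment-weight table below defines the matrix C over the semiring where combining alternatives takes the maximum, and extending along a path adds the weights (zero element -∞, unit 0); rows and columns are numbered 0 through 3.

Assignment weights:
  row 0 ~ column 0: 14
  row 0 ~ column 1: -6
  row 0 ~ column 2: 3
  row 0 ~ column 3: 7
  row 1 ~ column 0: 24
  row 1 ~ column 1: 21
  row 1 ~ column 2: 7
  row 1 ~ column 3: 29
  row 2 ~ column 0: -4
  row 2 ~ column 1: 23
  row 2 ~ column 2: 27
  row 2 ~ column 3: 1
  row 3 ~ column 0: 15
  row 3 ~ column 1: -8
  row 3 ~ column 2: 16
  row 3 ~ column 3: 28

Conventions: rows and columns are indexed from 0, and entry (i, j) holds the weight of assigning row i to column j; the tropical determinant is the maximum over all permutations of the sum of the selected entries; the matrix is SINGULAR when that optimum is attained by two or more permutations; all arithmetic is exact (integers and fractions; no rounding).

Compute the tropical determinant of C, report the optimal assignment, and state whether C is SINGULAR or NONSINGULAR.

σ = (0, 1, 2, 3): 14 + 21 + 27 + 28 = 90
σ = (0, 1, 3, 2): 14 + 21 + 1 + 16 = 52
σ = (0, 2, 1, 3): 14 + 7 + 23 + 28 = 72
σ = (0, 2, 3, 1): 14 + 7 + 1 + (-8) = 14
σ = (0, 3, 1, 2): 14 + 29 + 23 + 16 = 82
σ = (0, 3, 2, 1): 14 + 29 + 27 + (-8) = 62
σ = (1, 0, 2, 3): (-6) + 24 + 27 + 28 = 73
σ = (1, 0, 3, 2): (-6) + 24 + 1 + 16 = 35
σ = (1, 2, 0, 3): (-6) + 7 + (-4) + 28 = 25
σ = (1, 2, 3, 0): (-6) + 7 + 1 + 15 = 17
σ = (1, 3, 0, 2): (-6) + 29 + (-4) + 16 = 35
σ = (1, 3, 2, 0): (-6) + 29 + 27 + 15 = 65
σ = (2, 0, 1, 3): 3 + 24 + 23 + 28 = 78
σ = (2, 0, 3, 1): 3 + 24 + 1 + (-8) = 20
σ = (2, 1, 0, 3): 3 + 21 + (-4) + 28 = 48
σ = (2, 1, 3, 0): 3 + 21 + 1 + 15 = 40
σ = (2, 3, 0, 1): 3 + 29 + (-4) + (-8) = 20
σ = (2, 3, 1, 0): 3 + 29 + 23 + 15 = 70
σ = (3, 0, 1, 2): 7 + 24 + 23 + 16 = 70
σ = (3, 0, 2, 1): 7 + 24 + 27 + (-8) = 50
σ = (3, 1, 0, 2): 7 + 21 + (-4) + 16 = 40
σ = (3, 1, 2, 0): 7 + 21 + 27 + 15 = 70
σ = (3, 2, 0, 1): 7 + 7 + (-4) + (-8) = 2
σ = (3, 2, 1, 0): 7 + 7 + 23 + 15 = 52
Optimal value attained by: σ = (0, 1, 2, 3).
Answer: det⊕(C) = 90; verdict: NONSINGULAR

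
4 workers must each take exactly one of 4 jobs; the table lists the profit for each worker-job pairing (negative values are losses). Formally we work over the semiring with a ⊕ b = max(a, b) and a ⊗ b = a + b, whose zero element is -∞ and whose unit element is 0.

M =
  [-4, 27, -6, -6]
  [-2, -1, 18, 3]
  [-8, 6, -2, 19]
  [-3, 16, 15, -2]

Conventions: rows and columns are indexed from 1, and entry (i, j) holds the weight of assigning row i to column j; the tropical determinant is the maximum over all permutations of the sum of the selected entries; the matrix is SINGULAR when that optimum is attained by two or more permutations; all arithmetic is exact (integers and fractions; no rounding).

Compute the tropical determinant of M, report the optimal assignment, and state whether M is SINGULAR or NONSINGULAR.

σ = (1, 2, 3, 4): (-4) + (-1) + (-2) + (-2) = -9
σ = (1, 2, 4, 3): (-4) + (-1) + 19 + 15 = 29
σ = (1, 3, 2, 4): (-4) + 18 + 6 + (-2) = 18
σ = (1, 3, 4, 2): (-4) + 18 + 19 + 16 = 49
σ = (1, 4, 2, 3): (-4) + 3 + 6 + 15 = 20
σ = (1, 4, 3, 2): (-4) + 3 + (-2) + 16 = 13
σ = (2, 1, 3, 4): 27 + (-2) + (-2) + (-2) = 21
σ = (2, 1, 4, 3): 27 + (-2) + 19 + 15 = 59
σ = (2, 3, 1, 4): 27 + 18 + (-8) + (-2) = 35
σ = (2, 3, 4, 1): 27 + 18 + 19 + (-3) = 61
σ = (2, 4, 1, 3): 27 + 3 + (-8) + 15 = 37
σ = (2, 4, 3, 1): 27 + 3 + (-2) + (-3) = 25
σ = (3, 1, 2, 4): (-6) + (-2) + 6 + (-2) = -4
σ = (3, 1, 4, 2): (-6) + (-2) + 19 + 16 = 27
σ = (3, 2, 1, 4): (-6) + (-1) + (-8) + (-2) = -17
σ = (3, 2, 4, 1): (-6) + (-1) + 19 + (-3) = 9
σ = (3, 4, 1, 2): (-6) + 3 + (-8) + 16 = 5
σ = (3, 4, 2, 1): (-6) + 3 + 6 + (-3) = 0
σ = (4, 1, 2, 3): (-6) + (-2) + 6 + 15 = 13
σ = (4, 1, 3, 2): (-6) + (-2) + (-2) + 16 = 6
σ = (4, 2, 1, 3): (-6) + (-1) + (-8) + 15 = 0
σ = (4, 2, 3, 1): (-6) + (-1) + (-2) + (-3) = -12
σ = (4, 3, 1, 2): (-6) + 18 + (-8) + 16 = 20
σ = (4, 3, 2, 1): (-6) + 18 + 6 + (-3) = 15
Optimal value attained by: σ = (2, 3, 4, 1).
Answer: det⊕(M) = 61; verdict: NONSINGULAR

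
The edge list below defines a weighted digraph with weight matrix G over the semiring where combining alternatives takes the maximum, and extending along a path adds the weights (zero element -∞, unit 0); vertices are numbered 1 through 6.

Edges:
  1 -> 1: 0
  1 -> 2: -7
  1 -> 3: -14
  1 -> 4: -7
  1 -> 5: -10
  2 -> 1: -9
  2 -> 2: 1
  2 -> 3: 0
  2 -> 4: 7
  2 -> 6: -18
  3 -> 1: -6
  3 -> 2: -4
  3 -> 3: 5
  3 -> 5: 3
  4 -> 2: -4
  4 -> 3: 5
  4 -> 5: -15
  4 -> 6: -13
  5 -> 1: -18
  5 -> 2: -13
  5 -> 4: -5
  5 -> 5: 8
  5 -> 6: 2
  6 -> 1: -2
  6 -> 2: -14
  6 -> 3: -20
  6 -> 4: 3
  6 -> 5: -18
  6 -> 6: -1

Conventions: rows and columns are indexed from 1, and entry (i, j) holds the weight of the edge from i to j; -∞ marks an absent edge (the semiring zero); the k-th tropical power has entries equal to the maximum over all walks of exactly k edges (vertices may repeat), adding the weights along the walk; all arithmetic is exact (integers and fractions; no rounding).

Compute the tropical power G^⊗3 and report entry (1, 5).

G^⊗2:
  [0, -6, -2, 0, -2, -8]
  [-6, 3, 12, 8, 3, -6]
  [-1, 1, 10, 3, 11, 5]
  [-1, 1, 10, 3, 8, -13]
  [0, -5, 0, 5, 16, 10]
  [-2, -1, 8, 2, -10, -2]
G^⊗3:
  [0, -4, 5, 1, 6, 0]
  [6, 8, 17, 10, 15, 5]
  [4, 6, 15, 8, 19, 13]
  [4, 6, 15, 8, 16, 10]
  [8, 3, 10, 13, 24, 18]
  [2, 4, 13, 6, 11, -3]
Key observation: the optimum is the walk 1->5->5->5, with weight (-10) + 8 + 8 = 6.
Optimal value attained by: walk 1->5->5->5.
Answer: (G^⊗3)[1][5] = 6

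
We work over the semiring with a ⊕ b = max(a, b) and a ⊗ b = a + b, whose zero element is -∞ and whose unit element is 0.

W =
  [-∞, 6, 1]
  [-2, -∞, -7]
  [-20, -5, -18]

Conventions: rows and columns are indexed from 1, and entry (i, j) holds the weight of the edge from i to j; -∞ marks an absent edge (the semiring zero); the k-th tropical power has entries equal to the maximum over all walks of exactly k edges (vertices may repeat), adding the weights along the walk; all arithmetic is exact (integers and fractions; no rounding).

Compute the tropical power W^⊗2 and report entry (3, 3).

W^⊗2:
  [4, -4, -1]
  [-27, 4, -1]
  [-7, -14, -12]
Key observation: the optimum is the walk 3->2->3, with weight (-5) + (-7) = -12.
Optimal value attained by: walk 3->2->3.
Answer: (W^⊗2)[3][3] = -12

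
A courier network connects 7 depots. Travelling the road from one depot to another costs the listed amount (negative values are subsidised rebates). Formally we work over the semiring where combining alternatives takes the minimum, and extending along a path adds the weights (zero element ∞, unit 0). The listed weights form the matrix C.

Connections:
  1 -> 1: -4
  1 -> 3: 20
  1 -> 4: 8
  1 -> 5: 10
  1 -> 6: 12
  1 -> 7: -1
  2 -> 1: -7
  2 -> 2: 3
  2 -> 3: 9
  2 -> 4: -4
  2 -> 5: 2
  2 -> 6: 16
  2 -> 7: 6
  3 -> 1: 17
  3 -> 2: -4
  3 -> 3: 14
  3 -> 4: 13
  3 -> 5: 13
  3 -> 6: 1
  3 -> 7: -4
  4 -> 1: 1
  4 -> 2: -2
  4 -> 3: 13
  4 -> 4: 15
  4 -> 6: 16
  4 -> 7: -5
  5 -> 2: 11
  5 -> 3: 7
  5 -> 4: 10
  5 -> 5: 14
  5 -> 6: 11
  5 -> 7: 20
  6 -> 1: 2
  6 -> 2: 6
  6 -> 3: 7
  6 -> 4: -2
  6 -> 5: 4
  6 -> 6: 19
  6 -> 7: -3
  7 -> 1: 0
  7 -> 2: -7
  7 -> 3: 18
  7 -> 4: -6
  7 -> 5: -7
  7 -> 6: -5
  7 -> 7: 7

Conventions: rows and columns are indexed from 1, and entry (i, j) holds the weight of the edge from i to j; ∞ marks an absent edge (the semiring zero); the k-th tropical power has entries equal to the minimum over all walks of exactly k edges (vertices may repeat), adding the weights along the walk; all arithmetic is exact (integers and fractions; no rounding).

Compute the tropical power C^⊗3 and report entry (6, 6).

C^⊗2:
  [-8, -8, 16, -7, -8, -6, -5]
  [-11, -6, 9, -1, -1, 1, -9]
  [-11, -11, 5, -10, -11, -9, -2]
  [-9, -12, 7, -11, -12, -10, 0]
  [4, 3, 18, 7, 13, 8, 3]
  [-3, -10, 11, -9, -10, -8, -7]
  [-14, -8, 0, -11, -5, 2, -11]
C^⊗3:
  [-15, -12, -1, -12, -12, -10, -12]
  [-15, -16, 3, -15, -16, -14, -12]
  [-18, -12, -4, -15, -9, -7, -15]
  [-19, -13, -5, -16, -10, -5, -16]
  [-4, -4, 12, -3, -4, -2, 2]
  [-17, -14, -3, -14, -14, -12, -14]
  [-18, -18, 1, -17, -18, -16, -16]
Key observation: the optimum is the walk 6->4->7->6, with weight (-2) + (-5) + (-5) = -12.
Optimal value attained by: walk 6->4->7->6.
Answer: (C^⊗3)[6][6] = -12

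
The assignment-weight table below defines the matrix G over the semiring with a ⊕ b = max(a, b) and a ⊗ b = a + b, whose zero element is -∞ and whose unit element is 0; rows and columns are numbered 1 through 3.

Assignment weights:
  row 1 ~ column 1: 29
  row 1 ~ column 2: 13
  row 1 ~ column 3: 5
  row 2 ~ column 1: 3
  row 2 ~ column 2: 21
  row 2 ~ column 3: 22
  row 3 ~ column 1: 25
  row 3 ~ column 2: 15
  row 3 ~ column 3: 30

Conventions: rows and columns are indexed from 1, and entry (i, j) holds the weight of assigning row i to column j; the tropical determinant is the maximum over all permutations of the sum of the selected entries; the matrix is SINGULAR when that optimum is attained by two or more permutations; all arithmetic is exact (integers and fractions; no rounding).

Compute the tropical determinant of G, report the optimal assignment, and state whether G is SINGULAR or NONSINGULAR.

σ = (1, 2, 3): 29 + 21 + 30 = 80
σ = (1, 3, 2): 29 + 22 + 15 = 66
σ = (2, 1, 3): 13 + 3 + 30 = 46
σ = (2, 3, 1): 13 + 22 + 25 = 60
σ = (3, 1, 2): 5 + 3 + 15 = 23
σ = (3, 2, 1): 5 + 21 + 25 = 51
Optimal value attained by: σ = (1, 2, 3).
Answer: det⊕(G) = 80; verdict: NONSINGULAR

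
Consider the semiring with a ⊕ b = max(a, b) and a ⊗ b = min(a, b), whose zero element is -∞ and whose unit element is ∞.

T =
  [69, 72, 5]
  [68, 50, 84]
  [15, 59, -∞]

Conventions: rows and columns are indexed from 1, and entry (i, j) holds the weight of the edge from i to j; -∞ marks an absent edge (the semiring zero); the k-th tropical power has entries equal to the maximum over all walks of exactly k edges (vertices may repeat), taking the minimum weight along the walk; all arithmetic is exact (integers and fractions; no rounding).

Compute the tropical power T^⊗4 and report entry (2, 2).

T^⊗2:
  [69, 69, 72]
  [68, 68, 50]
  [59, 50, 59]
T^⊗3:
  [69, 69, 69]
  [68, 68, 68]
  [59, 59, 50]
T^⊗4:
  [69, 69, 69]
  [68, 68, 68]
  [59, 59, 59]
Key observation: the optimum is the walk 2->1->1->1->2, with weight 68 min 69 min 69 min 72 = 68.
Optimal value attained by: walk 2->1->1->1->2.
Answer: (T^⊗4)[2][2] = 68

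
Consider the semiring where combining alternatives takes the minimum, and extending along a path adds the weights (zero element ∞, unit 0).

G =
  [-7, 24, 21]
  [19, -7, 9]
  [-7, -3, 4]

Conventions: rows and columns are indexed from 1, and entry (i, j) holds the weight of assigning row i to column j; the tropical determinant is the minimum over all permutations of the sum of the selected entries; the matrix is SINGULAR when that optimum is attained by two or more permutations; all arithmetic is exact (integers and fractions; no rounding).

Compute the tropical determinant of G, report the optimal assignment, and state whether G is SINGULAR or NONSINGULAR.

σ = (1, 2, 3): (-7) + (-7) + 4 = -10
σ = (1, 3, 2): (-7) + 9 + (-3) = -1
σ = (2, 1, 3): 24 + 19 + 4 = 47
σ = (2, 3, 1): 24 + 9 + (-7) = 26
σ = (3, 1, 2): 21 + 19 + (-3) = 37
σ = (3, 2, 1): 21 + (-7) + (-7) = 7
Optimal value attained by: σ = (1, 2, 3).
Answer: det⊕(G) = -10; verdict: NONSINGULAR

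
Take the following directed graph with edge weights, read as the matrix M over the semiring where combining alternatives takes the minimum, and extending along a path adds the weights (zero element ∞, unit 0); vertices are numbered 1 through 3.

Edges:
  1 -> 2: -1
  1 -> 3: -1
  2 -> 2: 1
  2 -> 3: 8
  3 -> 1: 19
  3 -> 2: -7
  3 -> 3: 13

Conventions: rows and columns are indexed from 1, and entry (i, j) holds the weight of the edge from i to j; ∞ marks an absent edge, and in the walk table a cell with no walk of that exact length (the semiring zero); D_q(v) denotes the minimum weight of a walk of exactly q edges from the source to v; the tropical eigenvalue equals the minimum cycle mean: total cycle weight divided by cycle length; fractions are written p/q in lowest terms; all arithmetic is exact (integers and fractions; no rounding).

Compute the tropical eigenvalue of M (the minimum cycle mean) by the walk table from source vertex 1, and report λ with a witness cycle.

q=0: [0, ∞, ∞]
q=1: [∞, -1, -1]
q=2: [18, -8, 7]
q=3: [26, -7, 0]
Optimal cycle mean attained by: cycle 2->3->2, total 8 + (-7), length 2.
Answer: λ = 1/2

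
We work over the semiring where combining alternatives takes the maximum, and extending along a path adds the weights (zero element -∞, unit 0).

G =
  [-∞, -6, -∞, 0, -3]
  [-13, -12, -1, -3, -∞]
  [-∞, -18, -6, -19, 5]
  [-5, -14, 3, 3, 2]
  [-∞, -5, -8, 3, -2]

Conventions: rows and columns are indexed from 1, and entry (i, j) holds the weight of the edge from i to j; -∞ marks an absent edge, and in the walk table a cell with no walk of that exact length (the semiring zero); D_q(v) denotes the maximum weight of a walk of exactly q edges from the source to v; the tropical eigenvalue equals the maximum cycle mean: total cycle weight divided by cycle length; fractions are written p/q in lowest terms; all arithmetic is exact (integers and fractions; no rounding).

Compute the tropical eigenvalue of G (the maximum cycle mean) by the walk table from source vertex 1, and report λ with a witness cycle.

q=0: [0, -∞, -∞, -∞, -∞]
q=1: [-∞, -6, -∞, 0, -3]
q=2: [-5, -8, 3, 3, 2]
q=3: [-2, -3, 6, 6, 8]
q=4: [1, 3, 9, 11, 11]
q=5: [6, 6, 14, 14, 14]
Optimal cycle mean attained by: cycle 3->5->4->3, total 5 + 3 + 3, length 3.
Answer: λ = 11/3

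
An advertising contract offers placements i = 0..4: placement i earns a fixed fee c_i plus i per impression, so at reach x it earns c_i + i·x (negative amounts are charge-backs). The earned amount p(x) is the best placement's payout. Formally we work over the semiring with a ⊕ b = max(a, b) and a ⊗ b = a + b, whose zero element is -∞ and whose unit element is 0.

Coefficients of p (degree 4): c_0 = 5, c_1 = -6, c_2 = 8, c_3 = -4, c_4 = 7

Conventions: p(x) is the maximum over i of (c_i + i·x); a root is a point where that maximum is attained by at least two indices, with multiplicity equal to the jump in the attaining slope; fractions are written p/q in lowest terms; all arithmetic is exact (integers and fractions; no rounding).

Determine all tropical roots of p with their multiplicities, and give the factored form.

hull edge (i=0, c=5) to (i=2, c=8): slope 3/2, span 2
hull edge (i=2, c=8) to (i=4, c=7): slope -1/2, span 2
Factored form: p(x) = 7 ⊗ (x ⊕ (-3/2)) ⊗ (x ⊕ (-3/2)) ⊗ (x ⊕ 1/2) ⊗ (x ⊕ 1/2)
Answer: roots = -3/2 (mult 2), 1/2 (mult 2)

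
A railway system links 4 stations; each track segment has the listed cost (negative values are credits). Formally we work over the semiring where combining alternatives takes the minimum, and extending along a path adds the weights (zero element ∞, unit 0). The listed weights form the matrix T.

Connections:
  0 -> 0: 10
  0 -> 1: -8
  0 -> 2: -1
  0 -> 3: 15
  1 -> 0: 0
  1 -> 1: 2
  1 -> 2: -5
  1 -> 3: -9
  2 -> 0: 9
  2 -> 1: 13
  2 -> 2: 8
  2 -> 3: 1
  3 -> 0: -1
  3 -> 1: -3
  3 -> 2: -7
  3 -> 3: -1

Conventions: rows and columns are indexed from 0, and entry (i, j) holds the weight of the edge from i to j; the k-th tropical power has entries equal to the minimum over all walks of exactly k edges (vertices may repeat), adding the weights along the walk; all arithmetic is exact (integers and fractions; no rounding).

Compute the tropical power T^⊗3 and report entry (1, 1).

T^⊗2:
  [-8, -6, -13, -17]
  [-10, -12, -16, -10]
  [0, -2, -6, 0]
  [-3, -9, -8, -12]
T^⊗3:
  [-18, -20, -24, -18]
  [-12, -18, -17, -21]
  [-2, -8, -7, -11]
  [-13, -15, -19, -18]
Key observation: the optimum is the walk 1->3->0->1, with weight (-9) + (-1) + (-8) = -18.
Optimal value attained by: walk 1->3->0->1.
Answer: (T^⊗3)[1][1] = -18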